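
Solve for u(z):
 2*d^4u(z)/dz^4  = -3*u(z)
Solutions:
 u(z) = (C1*sin(6^(1/4)*z/2) + C2*cos(6^(1/4)*z/2))*exp(-6^(1/4)*z/2) + (C3*sin(6^(1/4)*z/2) + C4*cos(6^(1/4)*z/2))*exp(6^(1/4)*z/2)


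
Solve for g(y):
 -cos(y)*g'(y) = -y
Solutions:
 g(y) = C1 + Integral(y/cos(y), y)


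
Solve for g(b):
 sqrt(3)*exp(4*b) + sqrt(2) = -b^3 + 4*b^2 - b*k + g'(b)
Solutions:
 g(b) = C1 + b^4/4 - 4*b^3/3 + b^2*k/2 + sqrt(2)*b + sqrt(3)*exp(4*b)/4


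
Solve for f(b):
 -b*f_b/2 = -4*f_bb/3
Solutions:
 f(b) = C1 + C2*erfi(sqrt(3)*b/4)


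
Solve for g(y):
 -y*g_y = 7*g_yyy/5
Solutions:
 g(y) = C1 + Integral(C2*airyai(-5^(1/3)*7^(2/3)*y/7) + C3*airybi(-5^(1/3)*7^(2/3)*y/7), y)


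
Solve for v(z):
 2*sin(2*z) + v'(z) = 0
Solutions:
 v(z) = C1 + cos(2*z)


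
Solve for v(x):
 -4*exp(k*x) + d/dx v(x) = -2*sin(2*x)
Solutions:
 v(x) = C1 + cos(2*x) + 4*exp(k*x)/k


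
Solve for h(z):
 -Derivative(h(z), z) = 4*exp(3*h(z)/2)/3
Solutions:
 h(z) = 2*log(1/(C1 + 4*z))/3 + 2*log(2)/3
 h(z) = 2*log(2^(1/3)*(-1 - sqrt(3)*I)*(1/(C1 + 4*z))^(1/3)/2)
 h(z) = 2*log(2^(1/3)*(-1 + sqrt(3)*I)*(1/(C1 + 4*z))^(1/3)/2)


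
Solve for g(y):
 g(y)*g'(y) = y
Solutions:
 g(y) = -sqrt(C1 + y^2)
 g(y) = sqrt(C1 + y^2)


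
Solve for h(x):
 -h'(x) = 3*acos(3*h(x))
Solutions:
 Integral(1/acos(3*_y), (_y, h(x))) = C1 - 3*x


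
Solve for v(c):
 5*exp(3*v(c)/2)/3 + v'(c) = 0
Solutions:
 v(c) = 2*log(1/(C1 + 5*c))/3 + 2*log(2)/3
 v(c) = 2*log(2^(1/3)*(-1 - sqrt(3)*I)*(1/(C1 + 5*c))^(1/3)/2)
 v(c) = 2*log(2^(1/3)*(-1 + sqrt(3)*I)*(1/(C1 + 5*c))^(1/3)/2)


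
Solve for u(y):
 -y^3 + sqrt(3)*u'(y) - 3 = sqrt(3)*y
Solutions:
 u(y) = C1 + sqrt(3)*y^4/12 + y^2/2 + sqrt(3)*y


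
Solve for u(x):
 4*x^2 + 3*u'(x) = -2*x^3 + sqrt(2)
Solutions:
 u(x) = C1 - x^4/6 - 4*x^3/9 + sqrt(2)*x/3


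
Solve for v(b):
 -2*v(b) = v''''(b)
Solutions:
 v(b) = (C1*sin(2^(3/4)*b/2) + C2*cos(2^(3/4)*b/2))*exp(-2^(3/4)*b/2) + (C3*sin(2^(3/4)*b/2) + C4*cos(2^(3/4)*b/2))*exp(2^(3/4)*b/2)


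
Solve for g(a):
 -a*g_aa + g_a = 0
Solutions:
 g(a) = C1 + C2*a^2


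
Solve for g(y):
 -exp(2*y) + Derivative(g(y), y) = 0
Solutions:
 g(y) = C1 + exp(2*y)/2


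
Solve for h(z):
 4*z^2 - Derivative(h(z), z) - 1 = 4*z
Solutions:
 h(z) = C1 + 4*z^3/3 - 2*z^2 - z


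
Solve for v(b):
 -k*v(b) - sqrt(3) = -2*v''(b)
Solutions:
 v(b) = C1*exp(-sqrt(2)*b*sqrt(k)/2) + C2*exp(sqrt(2)*b*sqrt(k)/2) - sqrt(3)/k


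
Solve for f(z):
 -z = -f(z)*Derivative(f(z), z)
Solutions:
 f(z) = -sqrt(C1 + z^2)
 f(z) = sqrt(C1 + z^2)


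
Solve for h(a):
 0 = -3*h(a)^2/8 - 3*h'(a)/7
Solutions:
 h(a) = 8/(C1 + 7*a)


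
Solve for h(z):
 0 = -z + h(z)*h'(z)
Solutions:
 h(z) = -sqrt(C1 + z^2)
 h(z) = sqrt(C1 + z^2)


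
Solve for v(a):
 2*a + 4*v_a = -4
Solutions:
 v(a) = C1 - a^2/4 - a


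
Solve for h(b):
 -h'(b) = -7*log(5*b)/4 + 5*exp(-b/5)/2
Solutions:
 h(b) = C1 + 7*b*log(b)/4 + 7*b*(-1 + log(5))/4 + 25*exp(-b/5)/2


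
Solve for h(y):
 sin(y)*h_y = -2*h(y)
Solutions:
 h(y) = C1*(cos(y) + 1)/(cos(y) - 1)


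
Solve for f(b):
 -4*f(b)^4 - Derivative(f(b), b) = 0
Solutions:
 f(b) = (-3^(2/3) - 3*3^(1/6)*I)*(1/(C1 + 4*b))^(1/3)/6
 f(b) = (-3^(2/3) + 3*3^(1/6)*I)*(1/(C1 + 4*b))^(1/3)/6
 f(b) = (1/(C1 + 12*b))^(1/3)


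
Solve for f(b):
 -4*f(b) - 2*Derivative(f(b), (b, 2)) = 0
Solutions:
 f(b) = C1*sin(sqrt(2)*b) + C2*cos(sqrt(2)*b)


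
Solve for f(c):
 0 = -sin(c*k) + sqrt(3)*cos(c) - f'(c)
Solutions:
 f(c) = C1 + sqrt(3)*sin(c) + cos(c*k)/k


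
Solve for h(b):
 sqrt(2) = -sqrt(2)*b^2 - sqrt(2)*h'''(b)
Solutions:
 h(b) = C1 + C2*b + C3*b^2 - b^5/60 - b^3/6


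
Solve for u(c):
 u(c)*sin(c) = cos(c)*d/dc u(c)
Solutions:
 u(c) = C1/cos(c)


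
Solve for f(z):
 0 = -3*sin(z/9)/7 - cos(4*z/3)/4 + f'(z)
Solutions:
 f(z) = C1 + 3*sin(4*z/3)/16 - 27*cos(z/9)/7


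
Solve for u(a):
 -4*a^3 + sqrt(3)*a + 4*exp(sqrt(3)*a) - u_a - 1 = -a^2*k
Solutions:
 u(a) = C1 - a^4 + a^3*k/3 + sqrt(3)*a^2/2 - a + 4*sqrt(3)*exp(sqrt(3)*a)/3


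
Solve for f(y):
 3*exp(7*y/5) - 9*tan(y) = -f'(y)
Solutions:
 f(y) = C1 - 15*exp(7*y/5)/7 - 9*log(cos(y))


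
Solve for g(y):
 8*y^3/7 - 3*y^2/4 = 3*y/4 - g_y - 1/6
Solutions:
 g(y) = C1 - 2*y^4/7 + y^3/4 + 3*y^2/8 - y/6


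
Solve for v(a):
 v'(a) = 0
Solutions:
 v(a) = C1


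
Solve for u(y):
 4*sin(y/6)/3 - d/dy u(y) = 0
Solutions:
 u(y) = C1 - 8*cos(y/6)


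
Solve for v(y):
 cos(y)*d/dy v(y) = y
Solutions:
 v(y) = C1 + Integral(y/cos(y), y)


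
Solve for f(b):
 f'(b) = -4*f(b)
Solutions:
 f(b) = C1*exp(-4*b)


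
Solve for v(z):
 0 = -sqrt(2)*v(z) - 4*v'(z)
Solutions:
 v(z) = C1*exp(-sqrt(2)*z/4)


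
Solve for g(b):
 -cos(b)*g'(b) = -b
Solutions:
 g(b) = C1 + Integral(b/cos(b), b)


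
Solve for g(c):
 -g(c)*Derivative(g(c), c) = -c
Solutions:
 g(c) = -sqrt(C1 + c^2)
 g(c) = sqrt(C1 + c^2)


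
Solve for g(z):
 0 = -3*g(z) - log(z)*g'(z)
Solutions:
 g(z) = C1*exp(-3*li(z))


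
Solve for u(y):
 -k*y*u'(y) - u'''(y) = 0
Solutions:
 u(y) = C1 + Integral(C2*airyai(y*(-k)^(1/3)) + C3*airybi(y*(-k)^(1/3)), y)


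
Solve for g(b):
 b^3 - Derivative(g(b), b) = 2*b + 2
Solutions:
 g(b) = C1 + b^4/4 - b^2 - 2*b


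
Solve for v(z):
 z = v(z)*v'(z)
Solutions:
 v(z) = -sqrt(C1 + z^2)
 v(z) = sqrt(C1 + z^2)


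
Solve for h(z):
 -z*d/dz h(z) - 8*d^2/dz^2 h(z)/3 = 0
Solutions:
 h(z) = C1 + C2*erf(sqrt(3)*z/4)


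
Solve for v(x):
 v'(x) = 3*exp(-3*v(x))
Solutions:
 v(x) = log(C1 + 9*x)/3
 v(x) = log((-3^(1/3) - 3^(5/6)*I)*(C1 + 3*x)^(1/3)/2)
 v(x) = log((-3^(1/3) + 3^(5/6)*I)*(C1 + 3*x)^(1/3)/2)


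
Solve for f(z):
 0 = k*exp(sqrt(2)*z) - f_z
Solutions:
 f(z) = C1 + sqrt(2)*k*exp(sqrt(2)*z)/2


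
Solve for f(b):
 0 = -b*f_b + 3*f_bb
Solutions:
 f(b) = C1 + C2*erfi(sqrt(6)*b/6)


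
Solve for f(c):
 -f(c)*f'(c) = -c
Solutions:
 f(c) = -sqrt(C1 + c^2)
 f(c) = sqrt(C1 + c^2)


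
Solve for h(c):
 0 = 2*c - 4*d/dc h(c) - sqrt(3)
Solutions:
 h(c) = C1 + c^2/4 - sqrt(3)*c/4


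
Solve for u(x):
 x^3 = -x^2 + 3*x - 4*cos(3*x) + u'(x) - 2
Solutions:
 u(x) = C1 + x^4/4 + x^3/3 - 3*x^2/2 + 2*x + 4*sin(3*x)/3


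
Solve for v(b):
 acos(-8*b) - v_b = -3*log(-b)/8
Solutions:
 v(b) = C1 + 3*b*log(-b)/8 + b*acos(-8*b) - 3*b/8 + sqrt(1 - 64*b^2)/8


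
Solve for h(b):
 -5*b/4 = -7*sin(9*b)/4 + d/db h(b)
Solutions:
 h(b) = C1 - 5*b^2/8 - 7*cos(9*b)/36


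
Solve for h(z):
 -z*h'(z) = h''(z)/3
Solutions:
 h(z) = C1 + C2*erf(sqrt(6)*z/2)


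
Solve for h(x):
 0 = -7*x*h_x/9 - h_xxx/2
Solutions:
 h(x) = C1 + Integral(C2*airyai(-42^(1/3)*x/3) + C3*airybi(-42^(1/3)*x/3), x)


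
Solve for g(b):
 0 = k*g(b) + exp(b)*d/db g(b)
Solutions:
 g(b) = C1*exp(k*exp(-b))


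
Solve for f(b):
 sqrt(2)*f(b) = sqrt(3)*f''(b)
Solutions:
 f(b) = C1*exp(-2^(1/4)*3^(3/4)*b/3) + C2*exp(2^(1/4)*3^(3/4)*b/3)


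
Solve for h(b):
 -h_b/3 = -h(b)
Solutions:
 h(b) = C1*exp(3*b)


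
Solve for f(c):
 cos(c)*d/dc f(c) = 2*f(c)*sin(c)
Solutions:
 f(c) = C1/cos(c)^2


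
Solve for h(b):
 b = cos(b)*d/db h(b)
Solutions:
 h(b) = C1 + Integral(b/cos(b), b)


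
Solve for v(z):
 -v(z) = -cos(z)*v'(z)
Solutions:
 v(z) = C1*sqrt(sin(z) + 1)/sqrt(sin(z) - 1)


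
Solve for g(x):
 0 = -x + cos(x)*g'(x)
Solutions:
 g(x) = C1 + Integral(x/cos(x), x)


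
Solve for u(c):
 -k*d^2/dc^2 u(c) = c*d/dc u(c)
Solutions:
 u(c) = C1 + C2*sqrt(k)*erf(sqrt(2)*c*sqrt(1/k)/2)


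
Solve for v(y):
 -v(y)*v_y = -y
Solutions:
 v(y) = -sqrt(C1 + y^2)
 v(y) = sqrt(C1 + y^2)


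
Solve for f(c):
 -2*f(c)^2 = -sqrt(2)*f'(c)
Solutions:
 f(c) = -1/(C1 + sqrt(2)*c)


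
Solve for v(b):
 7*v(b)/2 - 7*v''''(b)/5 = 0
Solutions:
 v(b) = C1*exp(-2^(3/4)*5^(1/4)*b/2) + C2*exp(2^(3/4)*5^(1/4)*b/2) + C3*sin(2^(3/4)*5^(1/4)*b/2) + C4*cos(2^(3/4)*5^(1/4)*b/2)


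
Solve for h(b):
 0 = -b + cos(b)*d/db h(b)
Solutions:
 h(b) = C1 + Integral(b/cos(b), b)


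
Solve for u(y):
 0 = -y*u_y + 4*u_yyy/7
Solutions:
 u(y) = C1 + Integral(C2*airyai(14^(1/3)*y/2) + C3*airybi(14^(1/3)*y/2), y)


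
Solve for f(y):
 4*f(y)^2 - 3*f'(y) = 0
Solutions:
 f(y) = -3/(C1 + 4*y)


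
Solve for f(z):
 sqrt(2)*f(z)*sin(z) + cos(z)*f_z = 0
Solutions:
 f(z) = C1*cos(z)^(sqrt(2))


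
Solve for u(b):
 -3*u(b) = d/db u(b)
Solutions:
 u(b) = C1*exp(-3*b)


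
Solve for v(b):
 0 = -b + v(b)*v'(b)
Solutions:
 v(b) = -sqrt(C1 + b^2)
 v(b) = sqrt(C1 + b^2)


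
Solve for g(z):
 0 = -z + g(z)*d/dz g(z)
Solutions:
 g(z) = -sqrt(C1 + z^2)
 g(z) = sqrt(C1 + z^2)


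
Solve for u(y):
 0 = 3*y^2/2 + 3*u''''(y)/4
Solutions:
 u(y) = C1 + C2*y + C3*y^2 + C4*y^3 - y^6/180


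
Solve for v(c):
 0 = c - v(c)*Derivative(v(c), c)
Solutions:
 v(c) = -sqrt(C1 + c^2)
 v(c) = sqrt(C1 + c^2)


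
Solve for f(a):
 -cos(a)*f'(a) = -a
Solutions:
 f(a) = C1 + Integral(a/cos(a), a)


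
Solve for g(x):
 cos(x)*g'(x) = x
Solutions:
 g(x) = C1 + Integral(x/cos(x), x)


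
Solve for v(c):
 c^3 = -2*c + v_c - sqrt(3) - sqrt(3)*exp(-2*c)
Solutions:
 v(c) = C1 + c^4/4 + c^2 + sqrt(3)*c - sqrt(3)*exp(-2*c)/2


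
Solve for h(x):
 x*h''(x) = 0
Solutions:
 h(x) = C1 + C2*x


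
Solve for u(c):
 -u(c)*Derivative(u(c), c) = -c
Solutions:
 u(c) = -sqrt(C1 + c^2)
 u(c) = sqrt(C1 + c^2)


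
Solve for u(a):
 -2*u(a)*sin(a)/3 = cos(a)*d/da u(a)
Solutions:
 u(a) = C1*cos(a)^(2/3)


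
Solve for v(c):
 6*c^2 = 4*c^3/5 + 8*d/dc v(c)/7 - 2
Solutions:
 v(c) = C1 - 7*c^4/40 + 7*c^3/4 + 7*c/4


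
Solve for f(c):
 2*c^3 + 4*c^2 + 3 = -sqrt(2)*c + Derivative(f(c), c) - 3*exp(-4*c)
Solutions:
 f(c) = C1 + c^4/2 + 4*c^3/3 + sqrt(2)*c^2/2 + 3*c - 3*exp(-4*c)/4


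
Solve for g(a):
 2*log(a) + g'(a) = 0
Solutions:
 g(a) = C1 - 2*a*log(a) + 2*a


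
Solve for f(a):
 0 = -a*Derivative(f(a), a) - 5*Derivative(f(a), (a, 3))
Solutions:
 f(a) = C1 + Integral(C2*airyai(-5^(2/3)*a/5) + C3*airybi(-5^(2/3)*a/5), a)


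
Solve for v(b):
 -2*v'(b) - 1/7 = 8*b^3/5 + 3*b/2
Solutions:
 v(b) = C1 - b^4/5 - 3*b^2/8 - b/14


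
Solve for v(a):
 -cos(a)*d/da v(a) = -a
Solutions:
 v(a) = C1 + Integral(a/cos(a), a)


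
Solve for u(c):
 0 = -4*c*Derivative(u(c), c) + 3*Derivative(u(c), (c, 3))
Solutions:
 u(c) = C1 + Integral(C2*airyai(6^(2/3)*c/3) + C3*airybi(6^(2/3)*c/3), c)


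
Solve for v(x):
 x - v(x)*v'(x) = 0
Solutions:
 v(x) = -sqrt(C1 + x^2)
 v(x) = sqrt(C1 + x^2)


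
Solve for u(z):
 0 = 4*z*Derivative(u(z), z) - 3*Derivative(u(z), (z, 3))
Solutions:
 u(z) = C1 + Integral(C2*airyai(6^(2/3)*z/3) + C3*airybi(6^(2/3)*z/3), z)


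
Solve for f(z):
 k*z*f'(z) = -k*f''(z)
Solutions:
 f(z) = C1 + C2*erf(sqrt(2)*z/2)


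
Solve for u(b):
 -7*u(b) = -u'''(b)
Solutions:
 u(b) = C3*exp(7^(1/3)*b) + (C1*sin(sqrt(3)*7^(1/3)*b/2) + C2*cos(sqrt(3)*7^(1/3)*b/2))*exp(-7^(1/3)*b/2)


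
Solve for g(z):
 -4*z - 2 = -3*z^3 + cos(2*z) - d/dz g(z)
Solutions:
 g(z) = C1 - 3*z^4/4 + 2*z^2 + 2*z + sin(2*z)/2


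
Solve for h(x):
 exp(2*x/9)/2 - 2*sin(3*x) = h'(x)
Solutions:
 h(x) = C1 + 9*exp(2*x/9)/4 + 2*cos(3*x)/3


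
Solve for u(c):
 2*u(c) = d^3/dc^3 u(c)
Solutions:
 u(c) = C3*exp(2^(1/3)*c) + (C1*sin(2^(1/3)*sqrt(3)*c/2) + C2*cos(2^(1/3)*sqrt(3)*c/2))*exp(-2^(1/3)*c/2)


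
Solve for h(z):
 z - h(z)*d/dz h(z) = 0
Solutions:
 h(z) = -sqrt(C1 + z^2)
 h(z) = sqrt(C1 + z^2)


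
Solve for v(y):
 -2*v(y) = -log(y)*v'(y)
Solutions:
 v(y) = C1*exp(2*li(y))


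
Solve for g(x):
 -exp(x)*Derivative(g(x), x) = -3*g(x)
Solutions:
 g(x) = C1*exp(-3*exp(-x))


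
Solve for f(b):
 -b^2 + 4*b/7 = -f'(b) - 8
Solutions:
 f(b) = C1 + b^3/3 - 2*b^2/7 - 8*b


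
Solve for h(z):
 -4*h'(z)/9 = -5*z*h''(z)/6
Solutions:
 h(z) = C1 + C2*z^(23/15)


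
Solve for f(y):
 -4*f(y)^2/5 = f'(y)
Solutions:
 f(y) = 5/(C1 + 4*y)


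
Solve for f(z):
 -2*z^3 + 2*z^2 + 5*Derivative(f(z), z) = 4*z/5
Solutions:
 f(z) = C1 + z^4/10 - 2*z^3/15 + 2*z^2/25


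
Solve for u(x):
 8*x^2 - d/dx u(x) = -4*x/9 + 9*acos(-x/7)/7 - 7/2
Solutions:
 u(x) = C1 + 8*x^3/3 + 2*x^2/9 - 9*x*acos(-x/7)/7 + 7*x/2 - 9*sqrt(49 - x^2)/7


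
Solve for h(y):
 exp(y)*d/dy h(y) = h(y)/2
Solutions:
 h(y) = C1*exp(-exp(-y)/2)


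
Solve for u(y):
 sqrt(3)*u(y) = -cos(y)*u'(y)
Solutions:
 u(y) = C1*(sin(y) - 1)^(sqrt(3)/2)/(sin(y) + 1)^(sqrt(3)/2)


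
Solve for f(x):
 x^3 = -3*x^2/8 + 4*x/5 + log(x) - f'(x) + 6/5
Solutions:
 f(x) = C1 - x^4/4 - x^3/8 + 2*x^2/5 + x*log(x) + x/5


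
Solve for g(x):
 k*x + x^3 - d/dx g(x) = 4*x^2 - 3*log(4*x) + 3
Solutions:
 g(x) = C1 + k*x^2/2 + x^4/4 - 4*x^3/3 + 3*x*log(x) - 6*x + x*log(64)


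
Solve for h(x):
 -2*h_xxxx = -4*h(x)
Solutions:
 h(x) = C1*exp(-2^(1/4)*x) + C2*exp(2^(1/4)*x) + C3*sin(2^(1/4)*x) + C4*cos(2^(1/4)*x)


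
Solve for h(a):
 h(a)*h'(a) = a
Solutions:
 h(a) = -sqrt(C1 + a^2)
 h(a) = sqrt(C1 + a^2)


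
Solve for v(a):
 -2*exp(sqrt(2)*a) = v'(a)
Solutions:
 v(a) = C1 - sqrt(2)*exp(sqrt(2)*a)


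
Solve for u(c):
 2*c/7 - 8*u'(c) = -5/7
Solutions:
 u(c) = C1 + c^2/56 + 5*c/56


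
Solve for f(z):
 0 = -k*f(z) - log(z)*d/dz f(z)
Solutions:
 f(z) = C1*exp(-k*li(z))


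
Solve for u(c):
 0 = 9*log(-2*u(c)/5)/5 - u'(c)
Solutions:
 -5*Integral(1/(log(-_y) - log(5) + log(2)), (_y, u(c)))/9 = C1 - c


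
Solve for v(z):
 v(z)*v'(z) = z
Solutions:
 v(z) = -sqrt(C1 + z^2)
 v(z) = sqrt(C1 + z^2)


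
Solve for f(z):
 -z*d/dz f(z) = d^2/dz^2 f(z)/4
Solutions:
 f(z) = C1 + C2*erf(sqrt(2)*z)


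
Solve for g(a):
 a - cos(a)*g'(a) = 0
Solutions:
 g(a) = C1 + Integral(a/cos(a), a)


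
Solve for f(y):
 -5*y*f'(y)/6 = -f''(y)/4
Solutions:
 f(y) = C1 + C2*erfi(sqrt(15)*y/3)


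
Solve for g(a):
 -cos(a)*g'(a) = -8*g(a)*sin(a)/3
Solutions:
 g(a) = C1/cos(a)^(8/3)


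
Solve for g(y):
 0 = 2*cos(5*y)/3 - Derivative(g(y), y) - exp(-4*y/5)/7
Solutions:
 g(y) = C1 + 2*sin(5*y)/15 + 5*exp(-4*y/5)/28


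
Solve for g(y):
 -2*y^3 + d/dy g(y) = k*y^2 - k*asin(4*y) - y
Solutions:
 g(y) = C1 + k*y^3/3 - k*(y*asin(4*y) + sqrt(1 - 16*y^2)/4) + y^4/2 - y^2/2


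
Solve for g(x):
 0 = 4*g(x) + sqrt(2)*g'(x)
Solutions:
 g(x) = C1*exp(-2*sqrt(2)*x)


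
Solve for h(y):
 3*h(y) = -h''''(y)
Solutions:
 h(y) = (C1*sin(sqrt(2)*3^(1/4)*y/2) + C2*cos(sqrt(2)*3^(1/4)*y/2))*exp(-sqrt(2)*3^(1/4)*y/2) + (C3*sin(sqrt(2)*3^(1/4)*y/2) + C4*cos(sqrt(2)*3^(1/4)*y/2))*exp(sqrt(2)*3^(1/4)*y/2)


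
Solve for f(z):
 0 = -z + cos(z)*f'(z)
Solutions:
 f(z) = C1 + Integral(z/cos(z), z)


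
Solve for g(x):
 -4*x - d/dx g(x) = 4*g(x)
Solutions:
 g(x) = C1*exp(-4*x) - x + 1/4


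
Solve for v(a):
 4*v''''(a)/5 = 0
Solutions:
 v(a) = C1 + C2*a + C3*a^2 + C4*a^3


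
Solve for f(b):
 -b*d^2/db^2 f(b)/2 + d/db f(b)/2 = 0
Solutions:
 f(b) = C1 + C2*b^2


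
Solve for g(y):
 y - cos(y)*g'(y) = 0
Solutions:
 g(y) = C1 + Integral(y/cos(y), y)


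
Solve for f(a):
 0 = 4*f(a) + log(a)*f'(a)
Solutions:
 f(a) = C1*exp(-4*li(a))


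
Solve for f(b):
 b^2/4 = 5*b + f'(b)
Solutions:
 f(b) = C1 + b^3/12 - 5*b^2/2


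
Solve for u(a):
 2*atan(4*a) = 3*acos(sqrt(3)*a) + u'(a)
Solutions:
 u(a) = C1 - 3*a*acos(sqrt(3)*a) + 2*a*atan(4*a) + sqrt(3)*sqrt(1 - 3*a^2) - log(16*a^2 + 1)/4


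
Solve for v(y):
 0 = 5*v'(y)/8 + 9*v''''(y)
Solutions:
 v(y) = C1 + C4*exp(-15^(1/3)*y/6) + (C2*sin(3^(5/6)*5^(1/3)*y/12) + C3*cos(3^(5/6)*5^(1/3)*y/12))*exp(15^(1/3)*y/12)


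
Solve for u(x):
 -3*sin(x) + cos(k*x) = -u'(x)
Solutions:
 u(x) = C1 - 3*cos(x) - sin(k*x)/k


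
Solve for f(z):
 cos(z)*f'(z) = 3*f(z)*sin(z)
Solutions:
 f(z) = C1/cos(z)^3


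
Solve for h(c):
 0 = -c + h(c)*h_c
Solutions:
 h(c) = -sqrt(C1 + c^2)
 h(c) = sqrt(C1 + c^2)


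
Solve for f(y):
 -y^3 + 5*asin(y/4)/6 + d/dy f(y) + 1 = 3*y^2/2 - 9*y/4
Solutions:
 f(y) = C1 + y^4/4 + y^3/2 - 9*y^2/8 - 5*y*asin(y/4)/6 - y - 5*sqrt(16 - y^2)/6


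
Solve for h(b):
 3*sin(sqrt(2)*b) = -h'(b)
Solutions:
 h(b) = C1 + 3*sqrt(2)*cos(sqrt(2)*b)/2


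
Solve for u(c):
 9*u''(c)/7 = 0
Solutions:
 u(c) = C1 + C2*c


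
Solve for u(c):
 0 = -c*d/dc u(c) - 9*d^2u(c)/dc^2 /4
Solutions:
 u(c) = C1 + C2*erf(sqrt(2)*c/3)


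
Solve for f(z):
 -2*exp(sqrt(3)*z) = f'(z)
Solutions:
 f(z) = C1 - 2*sqrt(3)*exp(sqrt(3)*z)/3


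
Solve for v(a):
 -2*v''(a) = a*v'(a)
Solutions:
 v(a) = C1 + C2*erf(a/2)


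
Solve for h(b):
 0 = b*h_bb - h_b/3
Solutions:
 h(b) = C1 + C2*b^(4/3)


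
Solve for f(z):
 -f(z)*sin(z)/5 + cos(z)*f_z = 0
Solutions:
 f(z) = C1/cos(z)^(1/5)


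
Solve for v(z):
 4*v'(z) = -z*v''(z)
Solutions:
 v(z) = C1 + C2/z^3


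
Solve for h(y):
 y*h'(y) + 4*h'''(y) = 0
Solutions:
 h(y) = C1 + Integral(C2*airyai(-2^(1/3)*y/2) + C3*airybi(-2^(1/3)*y/2), y)


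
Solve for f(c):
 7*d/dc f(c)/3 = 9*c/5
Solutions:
 f(c) = C1 + 27*c^2/70


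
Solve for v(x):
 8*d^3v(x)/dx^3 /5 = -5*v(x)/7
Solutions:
 v(x) = C3*exp(-35^(2/3)*x/14) + (C1*sin(sqrt(3)*35^(2/3)*x/28) + C2*cos(sqrt(3)*35^(2/3)*x/28))*exp(35^(2/3)*x/28)


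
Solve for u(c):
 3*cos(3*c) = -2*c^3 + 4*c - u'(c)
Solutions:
 u(c) = C1 - c^4/2 + 2*c^2 - sin(3*c)


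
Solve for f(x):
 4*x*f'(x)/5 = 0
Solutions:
 f(x) = C1


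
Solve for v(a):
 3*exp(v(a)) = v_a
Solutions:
 v(a) = log(-1/(C1 + 3*a))


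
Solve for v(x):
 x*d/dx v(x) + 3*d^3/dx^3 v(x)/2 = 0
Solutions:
 v(x) = C1 + Integral(C2*airyai(-2^(1/3)*3^(2/3)*x/3) + C3*airybi(-2^(1/3)*3^(2/3)*x/3), x)


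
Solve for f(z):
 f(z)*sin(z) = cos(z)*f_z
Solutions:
 f(z) = C1/cos(z)


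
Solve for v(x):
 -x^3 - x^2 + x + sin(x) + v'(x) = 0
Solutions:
 v(x) = C1 + x^4/4 + x^3/3 - x^2/2 + cos(x)


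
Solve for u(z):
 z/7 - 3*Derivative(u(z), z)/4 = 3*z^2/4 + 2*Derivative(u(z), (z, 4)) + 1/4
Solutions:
 u(z) = C1 + C4*exp(-3^(1/3)*z/2) - z^3/3 + 2*z^2/21 - z/3 + (C2*sin(3^(5/6)*z/4) + C3*cos(3^(5/6)*z/4))*exp(3^(1/3)*z/4)


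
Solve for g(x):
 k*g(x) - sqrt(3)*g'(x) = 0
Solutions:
 g(x) = C1*exp(sqrt(3)*k*x/3)


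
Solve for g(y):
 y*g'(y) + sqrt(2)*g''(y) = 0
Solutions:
 g(y) = C1 + C2*erf(2^(1/4)*y/2)


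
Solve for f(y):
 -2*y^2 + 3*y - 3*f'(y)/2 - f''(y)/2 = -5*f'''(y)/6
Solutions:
 f(y) = C1 + C2*exp(3*y*(1 - sqrt(21))/10) + C3*exp(3*y*(1 + sqrt(21))/10) - 4*y^3/9 + 13*y^2/9 - 22*y/9


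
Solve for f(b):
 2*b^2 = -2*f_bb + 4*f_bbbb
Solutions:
 f(b) = C1 + C2*b + C3*exp(-sqrt(2)*b/2) + C4*exp(sqrt(2)*b/2) - b^4/12 - 2*b^2


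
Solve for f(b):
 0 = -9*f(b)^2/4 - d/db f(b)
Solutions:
 f(b) = 4/(C1 + 9*b)


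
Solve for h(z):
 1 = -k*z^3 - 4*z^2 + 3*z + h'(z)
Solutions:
 h(z) = C1 + k*z^4/4 + 4*z^3/3 - 3*z^2/2 + z


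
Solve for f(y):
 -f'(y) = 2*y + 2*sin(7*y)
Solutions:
 f(y) = C1 - y^2 + 2*cos(7*y)/7


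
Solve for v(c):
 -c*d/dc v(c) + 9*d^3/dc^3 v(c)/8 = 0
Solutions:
 v(c) = C1 + Integral(C2*airyai(2*3^(1/3)*c/3) + C3*airybi(2*3^(1/3)*c/3), c)


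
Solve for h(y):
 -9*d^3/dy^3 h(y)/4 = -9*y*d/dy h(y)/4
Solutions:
 h(y) = C1 + Integral(C2*airyai(y) + C3*airybi(y), y)


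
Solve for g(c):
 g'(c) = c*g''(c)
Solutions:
 g(c) = C1 + C2*c^2


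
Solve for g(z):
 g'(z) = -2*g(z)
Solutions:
 g(z) = C1*exp(-2*z)


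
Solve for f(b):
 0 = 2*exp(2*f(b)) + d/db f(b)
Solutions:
 f(b) = log(-sqrt(-1/(C1 - 2*b))) - log(2)/2
 f(b) = log(-1/(C1 - 2*b))/2 - log(2)/2


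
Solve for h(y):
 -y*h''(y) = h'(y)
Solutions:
 h(y) = C1 + C2*log(y)


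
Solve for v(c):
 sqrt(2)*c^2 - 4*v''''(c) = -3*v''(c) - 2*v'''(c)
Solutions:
 v(c) = C1 + C2*c + C3*exp(c*(1 - sqrt(13))/4) + C4*exp(c*(1 + sqrt(13))/4) - sqrt(2)*c^4/36 + 2*sqrt(2)*c^3/27 - 16*sqrt(2)*c^2/27


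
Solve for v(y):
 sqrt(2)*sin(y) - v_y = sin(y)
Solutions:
 v(y) = C1 - sqrt(2)*cos(y) + cos(y)


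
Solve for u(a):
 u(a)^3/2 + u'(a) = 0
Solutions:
 u(a) = -sqrt(-1/(C1 - a))
 u(a) = sqrt(-1/(C1 - a))


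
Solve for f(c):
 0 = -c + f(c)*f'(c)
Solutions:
 f(c) = -sqrt(C1 + c^2)
 f(c) = sqrt(C1 + c^2)


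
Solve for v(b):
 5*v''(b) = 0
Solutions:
 v(b) = C1 + C2*b


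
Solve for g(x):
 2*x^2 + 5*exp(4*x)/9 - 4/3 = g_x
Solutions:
 g(x) = C1 + 2*x^3/3 - 4*x/3 + 5*exp(4*x)/36


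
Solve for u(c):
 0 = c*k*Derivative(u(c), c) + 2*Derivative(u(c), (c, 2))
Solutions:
 u(c) = Piecewise((-sqrt(pi)*C1*erf(c*sqrt(k)/2)/sqrt(k) - C2, (k > 0) | (k < 0)), (-C1*c - C2, True))


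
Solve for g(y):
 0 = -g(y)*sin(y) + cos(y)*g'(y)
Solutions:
 g(y) = C1/cos(y)


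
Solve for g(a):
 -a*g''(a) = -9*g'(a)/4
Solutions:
 g(a) = C1 + C2*a^(13/4)


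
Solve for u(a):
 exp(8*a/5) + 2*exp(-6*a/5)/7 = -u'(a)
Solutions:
 u(a) = C1 - 5*exp(8*a/5)/8 + 5*exp(-6*a/5)/21


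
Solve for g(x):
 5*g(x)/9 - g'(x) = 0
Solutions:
 g(x) = C1*exp(5*x/9)


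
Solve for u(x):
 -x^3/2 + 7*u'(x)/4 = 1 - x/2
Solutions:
 u(x) = C1 + x^4/14 - x^2/7 + 4*x/7


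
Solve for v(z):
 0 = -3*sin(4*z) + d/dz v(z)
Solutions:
 v(z) = C1 - 3*cos(4*z)/4


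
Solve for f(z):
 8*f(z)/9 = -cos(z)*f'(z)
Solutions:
 f(z) = C1*(sin(z) - 1)^(4/9)/(sin(z) + 1)^(4/9)


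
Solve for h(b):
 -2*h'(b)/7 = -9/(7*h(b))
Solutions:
 h(b) = -sqrt(C1 + 9*b)
 h(b) = sqrt(C1 + 9*b)


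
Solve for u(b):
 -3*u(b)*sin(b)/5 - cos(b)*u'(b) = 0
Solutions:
 u(b) = C1*cos(b)^(3/5)


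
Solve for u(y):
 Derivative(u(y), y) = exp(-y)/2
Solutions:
 u(y) = C1 - exp(-y)/2


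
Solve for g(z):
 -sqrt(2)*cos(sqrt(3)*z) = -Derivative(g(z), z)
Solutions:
 g(z) = C1 + sqrt(6)*sin(sqrt(3)*z)/3


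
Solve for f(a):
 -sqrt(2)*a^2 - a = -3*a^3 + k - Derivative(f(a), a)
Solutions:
 f(a) = C1 - 3*a^4/4 + sqrt(2)*a^3/3 + a^2/2 + a*k


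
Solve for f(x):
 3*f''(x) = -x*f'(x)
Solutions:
 f(x) = C1 + C2*erf(sqrt(6)*x/6)


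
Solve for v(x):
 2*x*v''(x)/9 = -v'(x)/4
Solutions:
 v(x) = C1 + C2/x^(1/8)


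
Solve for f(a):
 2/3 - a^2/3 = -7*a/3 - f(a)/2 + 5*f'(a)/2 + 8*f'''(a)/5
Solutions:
 f(a) = C1*exp(15^(1/3)*a*(-(18 + sqrt(2199))^(1/3) + 5*15^(1/3)/(18 + sqrt(2199))^(1/3))/24)*sin(3^(1/6)*5^(1/3)*a*(15*5^(1/3)/(18 + sqrt(2199))^(1/3) + 3^(2/3)*(18 + sqrt(2199))^(1/3))/24) + C2*exp(15^(1/3)*a*(-(18 + sqrt(2199))^(1/3) + 5*15^(1/3)/(18 + sqrt(2199))^(1/3))/24)*cos(3^(1/6)*5^(1/3)*a*(15*5^(1/3)/(18 + sqrt(2199))^(1/3) + 3^(2/3)*(18 + sqrt(2199))^(1/3))/24) + C3*exp(-15^(1/3)*a*(-(18 + sqrt(2199))^(1/3) + 5*15^(1/3)/(18 + sqrt(2199))^(1/3))/12) + 2*a^2/3 + 2*a + 26/3


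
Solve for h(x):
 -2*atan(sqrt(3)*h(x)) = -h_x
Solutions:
 Integral(1/atan(sqrt(3)*_y), (_y, h(x))) = C1 + 2*x


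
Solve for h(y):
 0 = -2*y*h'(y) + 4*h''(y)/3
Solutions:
 h(y) = C1 + C2*erfi(sqrt(3)*y/2)


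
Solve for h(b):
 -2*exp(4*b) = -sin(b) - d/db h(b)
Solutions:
 h(b) = C1 + exp(4*b)/2 + cos(b)


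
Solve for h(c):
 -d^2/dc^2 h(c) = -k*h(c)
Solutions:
 h(c) = C1*exp(-c*sqrt(k)) + C2*exp(c*sqrt(k))


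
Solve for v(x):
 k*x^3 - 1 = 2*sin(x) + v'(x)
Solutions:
 v(x) = C1 + k*x^4/4 - x + 2*cos(x)


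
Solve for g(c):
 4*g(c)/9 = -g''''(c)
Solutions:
 g(c) = (C1*sin(sqrt(3)*c/3) + C2*cos(sqrt(3)*c/3))*exp(-sqrt(3)*c/3) + (C3*sin(sqrt(3)*c/3) + C4*cos(sqrt(3)*c/3))*exp(sqrt(3)*c/3)


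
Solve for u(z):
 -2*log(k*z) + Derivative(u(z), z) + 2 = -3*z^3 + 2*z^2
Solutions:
 u(z) = C1 - 3*z^4/4 + 2*z^3/3 + 2*z*log(k*z) - 4*z


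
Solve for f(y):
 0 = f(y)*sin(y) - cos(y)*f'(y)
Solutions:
 f(y) = C1/cos(y)


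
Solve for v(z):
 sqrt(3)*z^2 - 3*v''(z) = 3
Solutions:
 v(z) = C1 + C2*z + sqrt(3)*z^4/36 - z^2/2


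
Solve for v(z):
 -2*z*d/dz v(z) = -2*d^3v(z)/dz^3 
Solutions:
 v(z) = C1 + Integral(C2*airyai(z) + C3*airybi(z), z)


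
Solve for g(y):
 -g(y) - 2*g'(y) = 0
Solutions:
 g(y) = C1*exp(-y/2)


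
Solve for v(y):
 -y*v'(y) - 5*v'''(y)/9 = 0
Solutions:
 v(y) = C1 + Integral(C2*airyai(-15^(2/3)*y/5) + C3*airybi(-15^(2/3)*y/5), y)


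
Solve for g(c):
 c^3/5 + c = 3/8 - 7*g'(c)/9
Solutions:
 g(c) = C1 - 9*c^4/140 - 9*c^2/14 + 27*c/56


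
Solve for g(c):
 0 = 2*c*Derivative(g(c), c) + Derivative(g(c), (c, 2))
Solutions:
 g(c) = C1 + C2*erf(c)


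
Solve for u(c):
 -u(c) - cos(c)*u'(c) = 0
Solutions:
 u(c) = C1*sqrt(sin(c) - 1)/sqrt(sin(c) + 1)


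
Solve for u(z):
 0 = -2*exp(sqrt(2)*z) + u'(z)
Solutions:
 u(z) = C1 + sqrt(2)*exp(sqrt(2)*z)


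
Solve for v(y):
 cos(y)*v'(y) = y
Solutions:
 v(y) = C1 + Integral(y/cos(y), y)


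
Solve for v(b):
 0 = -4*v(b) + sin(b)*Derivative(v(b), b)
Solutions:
 v(b) = C1*(cos(b)^2 - 2*cos(b) + 1)/(cos(b)^2 + 2*cos(b) + 1)


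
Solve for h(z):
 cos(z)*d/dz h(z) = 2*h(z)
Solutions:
 h(z) = C1*(sin(z) + 1)/(sin(z) - 1)


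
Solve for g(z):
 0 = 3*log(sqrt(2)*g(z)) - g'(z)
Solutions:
 -2*Integral(1/(2*log(_y) + log(2)), (_y, g(z)))/3 = C1 - z


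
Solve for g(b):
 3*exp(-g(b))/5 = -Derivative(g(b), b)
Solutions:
 g(b) = log(C1 - 3*b/5)


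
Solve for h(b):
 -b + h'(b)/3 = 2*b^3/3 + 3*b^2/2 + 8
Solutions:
 h(b) = C1 + b^4/2 + 3*b^3/2 + 3*b^2/2 + 24*b


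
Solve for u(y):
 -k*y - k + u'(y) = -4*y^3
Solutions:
 u(y) = C1 + k*y^2/2 + k*y - y^4


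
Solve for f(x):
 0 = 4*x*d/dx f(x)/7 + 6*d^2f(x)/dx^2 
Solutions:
 f(x) = C1 + C2*erf(sqrt(21)*x/21)


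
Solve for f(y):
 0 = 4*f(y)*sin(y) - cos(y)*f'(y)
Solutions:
 f(y) = C1/cos(y)^4


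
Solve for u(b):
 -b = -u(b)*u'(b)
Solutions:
 u(b) = -sqrt(C1 + b^2)
 u(b) = sqrt(C1 + b^2)


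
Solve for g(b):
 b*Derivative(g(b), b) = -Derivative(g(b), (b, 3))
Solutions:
 g(b) = C1 + Integral(C2*airyai(-b) + C3*airybi(-b), b)


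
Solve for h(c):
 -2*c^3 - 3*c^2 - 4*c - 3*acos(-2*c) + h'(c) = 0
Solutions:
 h(c) = C1 + c^4/2 + c^3 + 2*c^2 + 3*c*acos(-2*c) + 3*sqrt(1 - 4*c^2)/2


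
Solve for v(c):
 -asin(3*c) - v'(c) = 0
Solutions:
 v(c) = C1 - c*asin(3*c) - sqrt(1 - 9*c^2)/3


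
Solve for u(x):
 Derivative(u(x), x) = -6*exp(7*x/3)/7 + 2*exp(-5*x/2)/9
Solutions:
 u(x) = C1 - 18*exp(7*x/3)/49 - 4*exp(-5*x/2)/45


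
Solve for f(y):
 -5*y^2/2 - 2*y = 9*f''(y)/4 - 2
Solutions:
 f(y) = C1 + C2*y - 5*y^4/54 - 4*y^3/27 + 4*y^2/9


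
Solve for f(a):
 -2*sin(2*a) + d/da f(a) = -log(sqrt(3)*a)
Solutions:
 f(a) = C1 - a*log(a) - a*log(3)/2 + a - cos(2*a)


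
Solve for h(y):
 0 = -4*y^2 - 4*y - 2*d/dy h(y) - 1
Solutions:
 h(y) = C1 - 2*y^3/3 - y^2 - y/2


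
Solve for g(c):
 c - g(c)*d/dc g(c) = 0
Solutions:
 g(c) = -sqrt(C1 + c^2)
 g(c) = sqrt(C1 + c^2)


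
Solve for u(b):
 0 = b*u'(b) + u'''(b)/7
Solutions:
 u(b) = C1 + Integral(C2*airyai(-7^(1/3)*b) + C3*airybi(-7^(1/3)*b), b)


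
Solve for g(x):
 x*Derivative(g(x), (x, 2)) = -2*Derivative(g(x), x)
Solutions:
 g(x) = C1 + C2/x


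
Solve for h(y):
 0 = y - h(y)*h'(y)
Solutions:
 h(y) = -sqrt(C1 + y^2)
 h(y) = sqrt(C1 + y^2)


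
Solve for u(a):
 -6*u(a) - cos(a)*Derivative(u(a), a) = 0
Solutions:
 u(a) = C1*(sin(a)^3 - 3*sin(a)^2 + 3*sin(a) - 1)/(sin(a)^3 + 3*sin(a)^2 + 3*sin(a) + 1)


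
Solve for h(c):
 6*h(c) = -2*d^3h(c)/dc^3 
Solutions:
 h(c) = C3*exp(-3^(1/3)*c) + (C1*sin(3^(5/6)*c/2) + C2*cos(3^(5/6)*c/2))*exp(3^(1/3)*c/2)


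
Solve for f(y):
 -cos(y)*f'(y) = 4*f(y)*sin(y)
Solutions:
 f(y) = C1*cos(y)^4


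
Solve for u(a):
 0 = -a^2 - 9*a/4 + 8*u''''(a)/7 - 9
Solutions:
 u(a) = C1 + C2*a + C3*a^2 + C4*a^3 + 7*a^6/2880 + 21*a^5/1280 + 21*a^4/64


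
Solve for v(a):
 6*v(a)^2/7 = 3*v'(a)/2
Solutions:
 v(a) = -7/(C1 + 4*a)


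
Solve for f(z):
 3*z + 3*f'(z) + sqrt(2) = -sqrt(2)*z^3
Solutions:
 f(z) = C1 - sqrt(2)*z^4/12 - z^2/2 - sqrt(2)*z/3


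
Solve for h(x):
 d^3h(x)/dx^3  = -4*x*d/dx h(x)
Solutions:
 h(x) = C1 + Integral(C2*airyai(-2^(2/3)*x) + C3*airybi(-2^(2/3)*x), x)


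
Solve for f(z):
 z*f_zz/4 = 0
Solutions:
 f(z) = C1 + C2*z


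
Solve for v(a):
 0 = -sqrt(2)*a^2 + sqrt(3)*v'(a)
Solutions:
 v(a) = C1 + sqrt(6)*a^3/9


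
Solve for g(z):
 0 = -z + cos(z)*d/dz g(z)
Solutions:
 g(z) = C1 + Integral(z/cos(z), z)


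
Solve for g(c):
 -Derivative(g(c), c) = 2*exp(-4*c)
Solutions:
 g(c) = C1 + exp(-4*c)/2


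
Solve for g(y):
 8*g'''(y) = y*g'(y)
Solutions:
 g(y) = C1 + Integral(C2*airyai(y/2) + C3*airybi(y/2), y)


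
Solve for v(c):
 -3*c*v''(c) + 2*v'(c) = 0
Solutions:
 v(c) = C1 + C2*c^(5/3)


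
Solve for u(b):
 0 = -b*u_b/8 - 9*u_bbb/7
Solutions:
 u(b) = C1 + Integral(C2*airyai(-21^(1/3)*b/6) + C3*airybi(-21^(1/3)*b/6), b)


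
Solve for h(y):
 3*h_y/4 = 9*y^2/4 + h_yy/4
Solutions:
 h(y) = C1 + C2*exp(3*y) + y^3 + y^2 + 2*y/3


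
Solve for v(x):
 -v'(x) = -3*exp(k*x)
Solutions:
 v(x) = C1 + 3*exp(k*x)/k


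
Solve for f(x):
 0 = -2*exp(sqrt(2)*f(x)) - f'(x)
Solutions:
 f(x) = sqrt(2)*(2*log(1/(C1 + 2*x)) - log(2))/4


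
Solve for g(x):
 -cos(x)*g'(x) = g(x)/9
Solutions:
 g(x) = C1*(sin(x) - 1)^(1/18)/(sin(x) + 1)^(1/18)


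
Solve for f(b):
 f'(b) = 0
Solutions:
 f(b) = C1


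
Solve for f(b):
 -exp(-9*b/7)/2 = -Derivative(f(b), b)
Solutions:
 f(b) = C1 - 7*exp(-9*b/7)/18


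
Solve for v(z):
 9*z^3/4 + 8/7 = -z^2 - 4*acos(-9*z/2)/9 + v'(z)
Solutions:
 v(z) = C1 + 9*z^4/16 + z^3/3 + 4*z*acos(-9*z/2)/9 + 8*z/7 + 4*sqrt(4 - 81*z^2)/81


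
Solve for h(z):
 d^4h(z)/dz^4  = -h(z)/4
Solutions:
 h(z) = (C1*sin(z/2) + C2*cos(z/2))*exp(-z/2) + (C3*sin(z/2) + C4*cos(z/2))*exp(z/2)


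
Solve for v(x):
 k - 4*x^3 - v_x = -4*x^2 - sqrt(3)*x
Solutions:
 v(x) = C1 + k*x - x^4 + 4*x^3/3 + sqrt(3)*x^2/2


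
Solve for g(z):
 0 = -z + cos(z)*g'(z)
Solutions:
 g(z) = C1 + Integral(z/cos(z), z)


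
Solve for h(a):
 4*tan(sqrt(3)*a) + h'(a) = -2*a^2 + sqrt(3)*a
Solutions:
 h(a) = C1 - 2*a^3/3 + sqrt(3)*a^2/2 + 4*sqrt(3)*log(cos(sqrt(3)*a))/3


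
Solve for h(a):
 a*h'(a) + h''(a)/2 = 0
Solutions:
 h(a) = C1 + C2*erf(a)


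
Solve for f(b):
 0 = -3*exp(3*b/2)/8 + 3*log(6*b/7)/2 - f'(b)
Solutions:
 f(b) = C1 + 3*b*log(b)/2 + 3*b*(-log(7) - 1 + log(6))/2 - exp(3*b/2)/4


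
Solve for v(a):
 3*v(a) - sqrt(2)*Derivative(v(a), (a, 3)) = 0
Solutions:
 v(a) = C3*exp(2^(5/6)*3^(1/3)*a/2) + (C1*sin(6^(5/6)*a/4) + C2*cos(6^(5/6)*a/4))*exp(-2^(5/6)*3^(1/3)*a/4)


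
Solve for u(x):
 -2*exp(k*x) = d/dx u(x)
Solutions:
 u(x) = C1 - 2*exp(k*x)/k


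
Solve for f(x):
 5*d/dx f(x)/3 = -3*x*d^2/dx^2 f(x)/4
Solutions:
 f(x) = C1 + C2/x^(11/9)


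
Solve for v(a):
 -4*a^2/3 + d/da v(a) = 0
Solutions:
 v(a) = C1 + 4*a^3/9


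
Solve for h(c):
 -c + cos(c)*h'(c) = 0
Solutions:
 h(c) = C1 + Integral(c/cos(c), c)


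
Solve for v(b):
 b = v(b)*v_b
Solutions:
 v(b) = -sqrt(C1 + b^2)
 v(b) = sqrt(C1 + b^2)


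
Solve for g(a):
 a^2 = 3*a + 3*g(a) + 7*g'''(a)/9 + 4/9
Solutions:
 g(a) = C3*exp(-3*7^(2/3)*a/7) + a^2/3 - a + (C1*sin(3*sqrt(3)*7^(2/3)*a/14) + C2*cos(3*sqrt(3)*7^(2/3)*a/14))*exp(3*7^(2/3)*a/14) - 4/27


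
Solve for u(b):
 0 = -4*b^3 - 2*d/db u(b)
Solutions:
 u(b) = C1 - b^4/2


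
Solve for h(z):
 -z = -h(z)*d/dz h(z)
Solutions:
 h(z) = -sqrt(C1 + z^2)
 h(z) = sqrt(C1 + z^2)


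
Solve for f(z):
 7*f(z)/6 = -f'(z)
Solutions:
 f(z) = C1*exp(-7*z/6)


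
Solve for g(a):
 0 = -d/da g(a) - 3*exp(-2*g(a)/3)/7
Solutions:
 g(a) = 3*log(-sqrt(C1 - 3*a)) - 3*log(21) + 3*log(42)/2
 g(a) = 3*log(C1 - 3*a)/2 - 3*log(21) + 3*log(42)/2


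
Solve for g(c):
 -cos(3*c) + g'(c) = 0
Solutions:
 g(c) = C1 + sin(3*c)/3


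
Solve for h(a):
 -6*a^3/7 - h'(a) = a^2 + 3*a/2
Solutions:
 h(a) = C1 - 3*a^4/14 - a^3/3 - 3*a^2/4


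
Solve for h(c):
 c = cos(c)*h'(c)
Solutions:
 h(c) = C1 + Integral(c/cos(c), c)


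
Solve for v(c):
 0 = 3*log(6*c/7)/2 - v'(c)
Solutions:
 v(c) = C1 + 3*c*log(c)/2 - 3*c*log(7)/2 - 3*c/2 + 3*c*log(6)/2


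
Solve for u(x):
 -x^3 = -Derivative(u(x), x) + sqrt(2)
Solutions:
 u(x) = C1 + x^4/4 + sqrt(2)*x


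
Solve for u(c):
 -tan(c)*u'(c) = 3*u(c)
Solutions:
 u(c) = C1/sin(c)^3


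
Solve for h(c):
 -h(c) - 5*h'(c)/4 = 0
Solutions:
 h(c) = C1*exp(-4*c/5)


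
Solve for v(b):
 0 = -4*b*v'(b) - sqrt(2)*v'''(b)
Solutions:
 v(b) = C1 + Integral(C2*airyai(-sqrt(2)*b) + C3*airybi(-sqrt(2)*b), b)


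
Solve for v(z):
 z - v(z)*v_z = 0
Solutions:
 v(z) = -sqrt(C1 + z^2)
 v(z) = sqrt(C1 + z^2)


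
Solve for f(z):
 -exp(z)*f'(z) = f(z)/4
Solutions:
 f(z) = C1*exp(exp(-z)/4)


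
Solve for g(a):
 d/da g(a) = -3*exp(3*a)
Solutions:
 g(a) = C1 - exp(3*a)


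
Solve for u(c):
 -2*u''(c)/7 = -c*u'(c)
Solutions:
 u(c) = C1 + C2*erfi(sqrt(7)*c/2)


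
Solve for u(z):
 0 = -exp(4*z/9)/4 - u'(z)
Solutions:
 u(z) = C1 - 9*exp(4*z/9)/16


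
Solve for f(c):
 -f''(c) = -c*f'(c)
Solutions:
 f(c) = C1 + C2*erfi(sqrt(2)*c/2)


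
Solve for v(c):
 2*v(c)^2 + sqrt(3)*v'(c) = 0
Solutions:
 v(c) = 3/(C1 + 2*sqrt(3)*c)


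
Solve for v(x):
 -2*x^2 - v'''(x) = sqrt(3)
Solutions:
 v(x) = C1 + C2*x + C3*x^2 - x^5/30 - sqrt(3)*x^3/6


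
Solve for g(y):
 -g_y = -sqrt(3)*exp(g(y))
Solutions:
 g(y) = log(-1/(C1 + sqrt(3)*y))


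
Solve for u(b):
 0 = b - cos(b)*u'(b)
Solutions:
 u(b) = C1 + Integral(b/cos(b), b)


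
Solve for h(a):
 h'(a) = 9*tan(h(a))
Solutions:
 h(a) = pi - asin(C1*exp(9*a))
 h(a) = asin(C1*exp(9*a))


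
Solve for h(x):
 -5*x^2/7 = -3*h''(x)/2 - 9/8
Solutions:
 h(x) = C1 + C2*x + 5*x^4/126 - 3*x^2/8


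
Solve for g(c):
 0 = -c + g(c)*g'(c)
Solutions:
 g(c) = -sqrt(C1 + c^2)
 g(c) = sqrt(C1 + c^2)


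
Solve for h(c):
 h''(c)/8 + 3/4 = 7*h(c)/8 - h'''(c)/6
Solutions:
 h(c) = C1*exp(-c*((4*sqrt(1743) + 167)^(-1/3) + 2 + (4*sqrt(1743) + 167)^(1/3))/8)*sin(sqrt(3)*c*(-(4*sqrt(1743) + 167)^(1/3) + (4*sqrt(1743) + 167)^(-1/3))/8) + C2*exp(-c*((4*sqrt(1743) + 167)^(-1/3) + 2 + (4*sqrt(1743) + 167)^(1/3))/8)*cos(sqrt(3)*c*(-(4*sqrt(1743) + 167)^(1/3) + (4*sqrt(1743) + 167)^(-1/3))/8) + C3*exp(c*(-1 + (4*sqrt(1743) + 167)^(-1/3) + (4*sqrt(1743) + 167)^(1/3))/4) + 6/7


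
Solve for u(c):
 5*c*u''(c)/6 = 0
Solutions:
 u(c) = C1 + C2*c


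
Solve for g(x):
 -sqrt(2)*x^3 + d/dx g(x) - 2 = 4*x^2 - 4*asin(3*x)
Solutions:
 g(x) = C1 + sqrt(2)*x^4/4 + 4*x^3/3 - 4*x*asin(3*x) + 2*x - 4*sqrt(1 - 9*x^2)/3


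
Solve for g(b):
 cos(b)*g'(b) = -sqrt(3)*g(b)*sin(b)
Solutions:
 g(b) = C1*cos(b)^(sqrt(3))


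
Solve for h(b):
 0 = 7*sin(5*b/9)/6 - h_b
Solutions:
 h(b) = C1 - 21*cos(5*b/9)/10


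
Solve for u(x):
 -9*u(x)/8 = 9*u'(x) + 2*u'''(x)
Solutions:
 u(x) = C1*exp(6^(1/3)*x*(-4*6^(1/3)/(3 + sqrt(393))^(1/3) + (3 + sqrt(393))^(1/3))/8)*sin(2^(1/3)*3^(1/6)*x*(12*2^(1/3)/(3 + sqrt(393))^(1/3) + 3^(2/3)*(3 + sqrt(393))^(1/3))/8) + C2*exp(6^(1/3)*x*(-4*6^(1/3)/(3 + sqrt(393))^(1/3) + (3 + sqrt(393))^(1/3))/8)*cos(2^(1/3)*3^(1/6)*x*(12*2^(1/3)/(3 + sqrt(393))^(1/3) + 3^(2/3)*(3 + sqrt(393))^(1/3))/8) + C3*exp(6^(1/3)*x*(-(3 + sqrt(393))^(1/3)/4 + 6^(1/3)/(3 + sqrt(393))^(1/3)))


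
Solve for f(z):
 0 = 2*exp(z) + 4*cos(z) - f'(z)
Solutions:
 f(z) = C1 + 2*exp(z) + 4*sin(z)


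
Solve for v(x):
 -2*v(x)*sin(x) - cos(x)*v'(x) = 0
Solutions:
 v(x) = C1*cos(x)^2


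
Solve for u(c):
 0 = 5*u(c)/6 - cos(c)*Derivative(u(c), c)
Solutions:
 u(c) = C1*(sin(c) + 1)^(5/12)/(sin(c) - 1)^(5/12)


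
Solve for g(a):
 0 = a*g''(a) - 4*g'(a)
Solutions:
 g(a) = C1 + C2*a^5


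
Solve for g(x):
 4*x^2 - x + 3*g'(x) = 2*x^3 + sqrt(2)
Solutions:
 g(x) = C1 + x^4/6 - 4*x^3/9 + x^2/6 + sqrt(2)*x/3


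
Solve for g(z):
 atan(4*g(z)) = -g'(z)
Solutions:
 Integral(1/atan(4*_y), (_y, g(z))) = C1 - z


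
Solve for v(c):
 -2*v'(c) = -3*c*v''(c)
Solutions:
 v(c) = C1 + C2*c^(5/3)


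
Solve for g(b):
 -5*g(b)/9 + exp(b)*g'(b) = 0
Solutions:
 g(b) = C1*exp(-5*exp(-b)/9)


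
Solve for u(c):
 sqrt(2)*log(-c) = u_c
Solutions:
 u(c) = C1 + sqrt(2)*c*log(-c) - sqrt(2)*c


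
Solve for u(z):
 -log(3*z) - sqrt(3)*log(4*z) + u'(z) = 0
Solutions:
 u(z) = C1 + z*log(z) + sqrt(3)*z*log(z) - sqrt(3)*z - z + z*log(3*2^(2*sqrt(3)))


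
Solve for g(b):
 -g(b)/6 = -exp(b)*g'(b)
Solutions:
 g(b) = C1*exp(-exp(-b)/6)


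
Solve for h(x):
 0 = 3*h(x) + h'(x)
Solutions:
 h(x) = C1*exp(-3*x)


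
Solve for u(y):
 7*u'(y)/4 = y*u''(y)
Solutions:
 u(y) = C1 + C2*y^(11/4)


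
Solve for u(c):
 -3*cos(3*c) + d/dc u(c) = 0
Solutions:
 u(c) = C1 + sin(3*c)


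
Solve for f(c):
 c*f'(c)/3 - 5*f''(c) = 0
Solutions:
 f(c) = C1 + C2*erfi(sqrt(30)*c/30)


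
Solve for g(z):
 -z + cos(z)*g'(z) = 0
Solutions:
 g(z) = C1 + Integral(z/cos(z), z)


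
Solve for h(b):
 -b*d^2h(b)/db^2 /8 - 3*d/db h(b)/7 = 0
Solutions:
 h(b) = C1 + C2/b^(17/7)


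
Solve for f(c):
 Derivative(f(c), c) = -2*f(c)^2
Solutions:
 f(c) = 1/(C1 + 2*c)


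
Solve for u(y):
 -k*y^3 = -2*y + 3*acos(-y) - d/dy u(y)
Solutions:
 u(y) = C1 + k*y^4/4 - y^2 + 3*y*acos(-y) + 3*sqrt(1 - y^2)


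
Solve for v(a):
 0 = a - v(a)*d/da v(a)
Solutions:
 v(a) = -sqrt(C1 + a^2)
 v(a) = sqrt(C1 + a^2)


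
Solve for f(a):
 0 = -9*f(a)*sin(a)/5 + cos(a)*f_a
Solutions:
 f(a) = C1/cos(a)^(9/5)


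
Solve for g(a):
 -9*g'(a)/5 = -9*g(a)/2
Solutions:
 g(a) = C1*exp(5*a/2)


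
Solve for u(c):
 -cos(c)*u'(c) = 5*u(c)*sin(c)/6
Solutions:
 u(c) = C1*cos(c)^(5/6)


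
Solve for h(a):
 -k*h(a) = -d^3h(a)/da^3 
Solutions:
 h(a) = C1*exp(a*k^(1/3)) + C2*exp(a*k^(1/3)*(-1 + sqrt(3)*I)/2) + C3*exp(-a*k^(1/3)*(1 + sqrt(3)*I)/2)


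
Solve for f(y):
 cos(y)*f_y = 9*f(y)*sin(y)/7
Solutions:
 f(y) = C1/cos(y)^(9/7)


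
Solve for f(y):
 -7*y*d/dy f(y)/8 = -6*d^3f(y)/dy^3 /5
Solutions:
 f(y) = C1 + Integral(C2*airyai(35^(1/3)*6^(2/3)*y/12) + C3*airybi(35^(1/3)*6^(2/3)*y/12), y)


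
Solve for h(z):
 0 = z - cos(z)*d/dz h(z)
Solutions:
 h(z) = C1 + Integral(z/cos(z), z)


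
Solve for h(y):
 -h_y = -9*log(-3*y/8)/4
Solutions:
 h(y) = C1 + 9*y*log(-y)/4 + 9*y*(-3*log(2) - 1 + log(3))/4


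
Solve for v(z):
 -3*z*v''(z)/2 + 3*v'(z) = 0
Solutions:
 v(z) = C1 + C2*z^3


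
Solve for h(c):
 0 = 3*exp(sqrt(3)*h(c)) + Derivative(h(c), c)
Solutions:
 h(c) = sqrt(3)*(2*log(1/(C1 + 3*c)) - log(3))/6


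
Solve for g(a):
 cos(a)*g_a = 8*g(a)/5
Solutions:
 g(a) = C1*(sin(a) + 1)^(4/5)/(sin(a) - 1)^(4/5)


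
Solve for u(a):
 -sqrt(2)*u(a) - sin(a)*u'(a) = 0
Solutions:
 u(a) = C1*(cos(a) + 1)^(sqrt(2)/2)/(cos(a) - 1)^(sqrt(2)/2)


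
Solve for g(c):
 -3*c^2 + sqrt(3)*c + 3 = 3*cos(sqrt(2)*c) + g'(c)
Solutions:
 g(c) = C1 - c^3 + sqrt(3)*c^2/2 + 3*c - 3*sqrt(2)*sin(sqrt(2)*c)/2


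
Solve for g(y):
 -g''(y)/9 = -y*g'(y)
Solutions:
 g(y) = C1 + C2*erfi(3*sqrt(2)*y/2)


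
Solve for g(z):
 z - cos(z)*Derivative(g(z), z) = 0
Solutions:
 g(z) = C1 + Integral(z/cos(z), z)
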